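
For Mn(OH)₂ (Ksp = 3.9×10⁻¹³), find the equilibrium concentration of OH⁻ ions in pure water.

9.2×10⁻⁵ M

Mn(OH)₂(s) ⇌ Mn²⁺(aq) + 2 OH⁻(aq)
If s mol/L of Mn(OH)₂ dissolves, [Mn²⁺] = s and [OH⁻] = 2s.
Ksp = [Mn²⁺][OH⁻]^2 = s · (2s)^2 = 4s^3 = 3.9×10⁻¹³
s = 4.6×10⁻⁵ mol/L
[OH⁻] = 2s = 9.2×10⁻⁵ mol/L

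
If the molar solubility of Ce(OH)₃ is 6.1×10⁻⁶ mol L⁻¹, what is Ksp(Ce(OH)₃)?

Ksp = 3.7×10⁻²⁰

Ce(OH)₃(s) ⇌ Ce³⁺(aq) + 3 OH⁻(aq)
With molar solubility s: [Ce³⁺] = s, [OH⁻] = 3s.
Ksp = [Ce³⁺][OH⁻]^3 = s · (3s)^3 = 27s^4
Ksp = 27 × (6.1×10⁻⁶)^4 = 3.7×10⁻²⁰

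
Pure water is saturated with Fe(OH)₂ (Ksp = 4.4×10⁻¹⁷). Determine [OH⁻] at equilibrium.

4.4×10⁻⁶ M

Fe(OH)₂(s) ⇌ Fe²⁺(aq) + 2 OH⁻(aq)
With molar solubility s: [Fe²⁺] = s, [OH⁻] = 2s.
Ksp = [Fe²⁺][OH⁻]^2 = s · (2s)^2 = 4s^3 = 4.4×10⁻¹⁷
s = 2.2×10⁻⁶ M
[OH⁻] = 2s = 4.4×10⁻⁶ M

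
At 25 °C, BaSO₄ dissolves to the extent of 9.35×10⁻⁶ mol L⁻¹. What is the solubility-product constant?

Ksp = 8.74×10⁻¹¹

BaSO₄(s) ⇌ Ba²⁺(aq) + SO₄²⁻(aq)
If s mol/L of BaSO₄ dissolves, [Ba²⁺] = s and [SO₄²⁻] = s.
Ksp = [Ba²⁺][SO₄²⁻] = s · s = s^2
Ksp = (9.35×10⁻⁶)^2 = 8.74×10⁻¹¹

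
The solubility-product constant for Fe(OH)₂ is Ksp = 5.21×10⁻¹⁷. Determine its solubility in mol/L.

2.35×10⁻⁶ M

Fe(OH)₂(s) ⇌ Fe²⁺(aq) + 2 OH⁻(aq)
For each mole of Fe(OH)₂ that dissolves per liter, [Fe²⁺] = s and [OH⁻] = 2s; let s denote this solubility.
Ksp = [Fe²⁺][OH⁻]^2 = s · (2s)^2 = 4s^3
4s^3 = 5.21×10⁻¹⁷  ⇒  s^3 = 1.30×10⁻¹⁷
s = 2.35×10⁻⁶ mol/L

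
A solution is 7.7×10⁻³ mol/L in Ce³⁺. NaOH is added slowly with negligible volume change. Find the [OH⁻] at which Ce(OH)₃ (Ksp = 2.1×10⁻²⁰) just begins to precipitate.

1.4×10⁻⁶ M

A salt starts to precipitate once the ion product Q reaches its Ksp.
Ce(OH)₃(s) ⇌ Ce³⁺(aq) + 3 OH⁻(aq)
Ksp = [Ce³⁺][OH⁻]^3 = [OH⁻]^3(7.7×10⁻³)
[OH⁻]^3 = 2.1×10⁻²⁰ / (7.7×10⁻³) = 2.7×10⁻¹⁸
[OH⁻] = 1.4×10⁻⁶ mol/L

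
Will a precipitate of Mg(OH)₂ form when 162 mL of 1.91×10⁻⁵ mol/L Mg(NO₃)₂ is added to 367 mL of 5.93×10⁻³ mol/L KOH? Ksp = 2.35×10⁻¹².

After mixing, V = 162 mL + 367 mL = 529 mL.
[Mg²⁺] = (1.91×10⁻⁵)(162)/529 = 5.85×10⁻⁶ mol/L
[OH⁻] = (5.93×10⁻³)(367)/529 = 4.11×10⁻³ mol/L
Q = [Mg²⁺][OH⁻]^2 = 9.90×10⁻¹¹
Because Q > Ksp (9.90×10⁻¹¹ vs 2.35×10⁻¹²), a precipitate of Mg(OH)₂ forms.

Yes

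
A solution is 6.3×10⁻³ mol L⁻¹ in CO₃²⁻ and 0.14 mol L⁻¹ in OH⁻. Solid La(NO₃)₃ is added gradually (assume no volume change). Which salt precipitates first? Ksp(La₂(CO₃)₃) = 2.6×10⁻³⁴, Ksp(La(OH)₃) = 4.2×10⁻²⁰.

Precipitation begins when Q = Ksp.
For La₂(CO₃)₃: [La³⁺] = (Ksp/[CO₃²⁻]^3)^(1/2) = 3.2×10⁻¹⁴ mol L⁻¹
For La(OH)₃: [La³⁺] = (Ksp/[OH⁻]^3) = 1.5×10⁻¹⁷ mol L⁻¹
The smaller threshold [La³⁺] is reached first, so La(OH)₃ precipitates first.

La(OH)₃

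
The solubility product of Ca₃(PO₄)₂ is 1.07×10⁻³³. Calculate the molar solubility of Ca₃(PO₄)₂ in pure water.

Ca₃(PO₄)₂(s) ⇌ 3 Ca²⁺(aq) + 2 PO₄³⁻(aq)
With molar solubility s: [Ca²⁺] = 3s, [PO₄³⁻] = 2s.
Ksp = [Ca²⁺]^3[PO₄³⁻]^2 = (3s)^3 · (2s)^2 = 108s^5
108s^5 = 1.07×10⁻³³  ⇒  s^5 = 9.91×10⁻³⁶
Taking the 5th root, s = 9.98×10⁻⁸ mol L⁻¹.

9.98×10⁻⁸ M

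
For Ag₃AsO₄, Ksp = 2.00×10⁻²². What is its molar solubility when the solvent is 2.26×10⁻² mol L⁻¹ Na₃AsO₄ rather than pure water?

6.89×10⁻⁸ M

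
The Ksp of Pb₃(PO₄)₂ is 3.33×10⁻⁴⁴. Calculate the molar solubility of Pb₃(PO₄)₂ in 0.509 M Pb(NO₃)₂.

2.51×10⁻²² M

Pb₃(PO₄)₂(s) ⇌ 3 Pb²⁺(aq) + 2 PO₄³⁻(aq)
The solution already contains Pb²⁺ at 0.509 M. Let s be the molar solubility of Pb₃(PO₄)₂.
[Pb²⁺] ≈ 0.509 M (common ion dominates); [PO₄³⁻] = 2s.
Ksp = [Pb²⁺]^3[PO₄³⁻]^2 = (0.509)^3(2s)^2
(2s)^2 = 3.33×10⁻⁴⁴ / (0.509)^3 = 2.53×10⁻⁴³
s = 2.51×10⁻²² M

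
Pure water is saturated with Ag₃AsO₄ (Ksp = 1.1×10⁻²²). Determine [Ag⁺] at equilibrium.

4.3×10⁻⁶ M

Ag₃AsO₄(s) ⇌ 3 Ag⁺(aq) + AsO₄³⁻(aq)
With molar solubility s: [Ag⁺] = 3s, [AsO₄³⁻] = s.
Ksp = [Ag⁺]^3[AsO₄³⁻] = (3s)^3 · s = 27s^4 = 1.1×10⁻²²
s = 1.4×10⁻⁶ mol L⁻¹
[Ag⁺] = 3s = 4.3×10⁻⁶ mol L⁻¹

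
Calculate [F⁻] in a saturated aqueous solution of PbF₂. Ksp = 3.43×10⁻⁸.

4.09×10⁻³ M

PbF₂(s) ⇌ Pb²⁺(aq) + 2 F⁻(aq)
Call the molar solubility s, so that [Pb²⁺] = s and [F⁻] = 2s.
Ksp = [Pb²⁺][F⁻]^2 = s · (2s)^2 = 4s^3 = 3.43×10⁻⁸
s = 2.05×10⁻³ mol L⁻¹
[F⁻] = 2s = 4.09×10⁻³ mol L⁻¹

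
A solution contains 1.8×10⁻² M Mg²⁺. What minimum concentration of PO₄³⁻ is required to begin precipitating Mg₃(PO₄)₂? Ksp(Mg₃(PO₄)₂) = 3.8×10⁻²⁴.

8.1×10⁻¹⁰ M

A salt starts to precipitate once the ion product Q reaches its Ksp.
Mg₃(PO₄)₂(s) ⇌ 3 Mg²⁺(aq) + 2 PO₄³⁻(aq)
Ksp = [Mg²⁺]^3[PO₄³⁻]^2 = [PO₄³⁻]^2(1.8×10⁻²)^3
[PO₄³⁻]^2 = 3.8×10⁻²⁴ / (1.8×10⁻²)^3 = 6.5×10⁻¹⁹
[PO₄³⁻] = 8.1×10⁻¹⁰ M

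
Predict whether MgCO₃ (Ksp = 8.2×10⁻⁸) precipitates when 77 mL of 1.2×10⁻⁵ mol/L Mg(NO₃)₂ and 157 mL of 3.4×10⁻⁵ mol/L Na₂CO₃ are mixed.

No

After mixing, V = 77 mL + 157 mL = 234 mL.
[Mg²⁺] = (1.2×10⁻⁵)(77)/234 = 3.9×10⁻⁶ mol/L
[CO₃²⁻] = (3.4×10⁻⁵)(157)/234 = 2.3×10⁻⁵ mol/L
Q = [Mg²⁺][CO₃²⁻] = 9.0×10⁻¹¹
Q < Ksp (9.0×10⁻¹¹ vs 8.2×10⁻⁸); the solution remains unsaturated and no precipitate forms.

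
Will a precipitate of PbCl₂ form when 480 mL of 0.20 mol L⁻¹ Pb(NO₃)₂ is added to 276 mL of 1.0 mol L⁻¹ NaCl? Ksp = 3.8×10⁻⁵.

Total volume after mixing = 480 + 276 = 756 mL.
[Pb²⁺] = (0.20)(480)/756 = 0.13 mol L⁻¹
[Cl⁻] = (1.0)(276)/756 = 0.37 mol L⁻¹
Q = [Pb²⁺][Cl⁻]^2 = 1.7×10⁻²
Because Q > Ksp (1.7×10⁻² vs 3.8×10⁻⁵), a precipitate of PbCl₂ forms.

Yes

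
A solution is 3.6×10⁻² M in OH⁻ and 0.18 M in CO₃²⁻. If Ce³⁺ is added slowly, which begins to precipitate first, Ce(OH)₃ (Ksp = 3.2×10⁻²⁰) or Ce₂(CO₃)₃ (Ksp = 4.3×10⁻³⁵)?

Precipitation of each salt begins when its ion product equals Ksp.
For Ce(OH)₃: [Ce³⁺] = (Ksp/[OH⁻]^3) = 6.9×10⁻¹⁶ M
For Ce₂(CO₃)₃: [Ce³⁺] = (Ksp/[CO₃²⁻]^3)^(1/2) = 8.6×10⁻¹⁷ M
Ce₂(CO₃)₃ requires the lower [Ce³⁺], so it precipitates first.

Ce₂(CO₃)₃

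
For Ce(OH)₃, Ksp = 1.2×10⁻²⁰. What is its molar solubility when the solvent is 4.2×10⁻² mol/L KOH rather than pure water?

1.6×10⁻¹⁶ M

Ce(OH)₃(s) ⇌ Ce³⁺(aq) + 3 OH⁻(aq)
Let s be the solubility of Ce(OH)₃ here. The common ion gives [OH⁻] ≈ 4.2×10⁻² mol/L, and [Ce³⁺] = s.
Ksp = [Ce³⁺][OH⁻]^3 = s(4.2×10⁻²)^3
s = 1.2×10⁻²⁰ / (4.2×10⁻²)^3 = 1.6×10⁻¹⁶
s = 1.6×10⁻¹⁶ mol/L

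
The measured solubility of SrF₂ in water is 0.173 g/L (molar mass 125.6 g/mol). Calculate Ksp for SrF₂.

Ksp = 1.05×10⁻⁸

Convert to molarity: s = 0.173 / 125.6 = 1.3774×10⁻³ mol/L
SrF₂(s) ⇌ Sr²⁺(aq) + 2 F⁻(aq)
Let s be the molar solubility. Then [Sr²⁺] = s and [F⁻] = 2s.
Ksp = [Sr²⁺][F⁻]^2 = s · (2s)^2 = 4s^3
Ksp = 4 × (1.3774×10⁻³)^3 = 1.05×10⁻⁸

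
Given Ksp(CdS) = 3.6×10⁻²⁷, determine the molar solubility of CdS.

CdS(s) ⇌ Cd²⁺(aq) + S²⁻(aq)
Call the molar solubility s, so that [Cd²⁺] = s and [S²⁻] = s.
Ksp = [Cd²⁺][S²⁻] = s · s = s^2
s^2 = 3.6×10⁻²⁷
Taking the 2nd root, s = 6.0×10⁻¹⁴ mol/L.

6.0×10⁻¹⁴ M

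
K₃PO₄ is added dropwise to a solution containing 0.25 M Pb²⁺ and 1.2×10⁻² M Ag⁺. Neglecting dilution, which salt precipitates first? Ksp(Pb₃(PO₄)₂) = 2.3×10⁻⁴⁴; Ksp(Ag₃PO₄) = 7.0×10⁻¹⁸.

Pb₃(PO₄)₂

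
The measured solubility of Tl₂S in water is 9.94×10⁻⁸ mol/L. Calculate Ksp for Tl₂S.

Ksp = 3.93×10⁻²¹

Tl₂S(s) ⇌ 2 Tl⁺(aq) + S²⁻(aq)
Let s be the molar solubility. Then [Tl⁺] = 2s and [S²⁻] = s.
Ksp = [Tl⁺]^2[S²⁻] = (2s)^2 · s = 4s^3
Ksp = 4 × (9.94×10⁻⁸)^3 = 3.93×10⁻²¹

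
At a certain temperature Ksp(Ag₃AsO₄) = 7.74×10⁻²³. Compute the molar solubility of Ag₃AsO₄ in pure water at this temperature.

1.30×10⁻⁶ M

Ag₃AsO₄(s) ⇌ 3 Ag⁺(aq) + AsO₄³⁻(aq)
For each mole of Ag₃AsO₄ that dissolves per liter, [Ag⁺] = 3s and [AsO₄³⁻] = s; let s denote this solubility.
Ksp = [Ag⁺]^3[AsO₄³⁻] = (3s)^3 · s = 27s^4
27s^4 = 7.74×10⁻²³  ⇒  s^4 = 2.87×10⁻²⁴
s = (2.87×10⁻²⁴)^(1/4) = 1.30×10⁻⁶ mol/L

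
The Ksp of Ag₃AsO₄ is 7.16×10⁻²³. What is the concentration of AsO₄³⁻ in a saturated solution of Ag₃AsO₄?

Ag₃AsO₄(s) ⇌ 3 Ag⁺(aq) + AsO₄³⁻(aq)
Let s be the molar solubility. Then [Ag⁺] = 3s and [AsO₄³⁻] = s.
Ksp = [Ag⁺]^3[AsO₄³⁻] = (3s)^3 · s = 27s^4 = 7.16×10⁻²³
s = 1.28×10⁻⁶ M
[AsO₄³⁻] = s = 1.28×10⁻⁶ M

1.28×10⁻⁶ M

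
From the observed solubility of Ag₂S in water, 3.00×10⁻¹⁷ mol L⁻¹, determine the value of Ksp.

Ag₂S(s) ⇌ 2 Ag⁺(aq) + S²⁻(aq)
If s mol/L of Ag₂S dissolves, [Ag⁺] = 2s and [S²⁻] = s.
Ksp = [Ag⁺]^2[S²⁻] = (2s)^2 · s = 4s^3
Ksp = 4 × (3.00×10⁻¹⁷)^3 = 1.08×10⁻⁴⁹

Ksp = 1.08×10⁻⁴⁹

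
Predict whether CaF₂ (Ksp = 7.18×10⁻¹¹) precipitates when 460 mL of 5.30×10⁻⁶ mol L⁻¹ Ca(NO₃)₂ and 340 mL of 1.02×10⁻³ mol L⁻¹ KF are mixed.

The combined volume is 800 mL.
[Ca²⁺] = (5.30×10⁻⁶)(460)/800 = 3.05×10⁻⁶ mol L⁻¹
[F⁻] = (1.02×10⁻³)(340)/800 = 4.34×10⁻⁴ mol L⁻¹
Q = [Ca²⁺][F⁻]^2 = 5.73×10⁻¹³
Q < Ksp (5.73×10⁻¹³ vs 7.18×10⁻¹¹); the solution remains unsaturated and no precipitate forms.

No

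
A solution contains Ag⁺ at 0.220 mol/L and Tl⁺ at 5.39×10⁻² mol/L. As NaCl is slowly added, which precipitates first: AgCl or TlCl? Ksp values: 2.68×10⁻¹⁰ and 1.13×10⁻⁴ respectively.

AgCl

A salt starts to precipitate once the ion product Q reaches its Ksp.
For AgCl: [Cl⁻] = (Ksp/[Ag⁺]) = 1.22×10⁻⁹ mol/L
For TlCl: [Cl⁻] = (Ksp/[Tl⁺]) = 2.10×10⁻³ mol/L
Since AgCl needs less Cl⁻ to reach saturation, it precipitates first.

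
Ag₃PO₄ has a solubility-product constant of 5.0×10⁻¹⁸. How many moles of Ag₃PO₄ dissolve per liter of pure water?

2.1×10⁻⁵ M

Ag₃PO₄(s) ⇌ 3 Ag⁺(aq) + PO₄³⁻(aq)
With molar solubility s: [Ag⁺] = 3s, [PO₄³⁻] = s.
Ksp = [Ag⁺]^3[PO₄³⁻] = (3s)^3 · s = 27s^4
27s^4 = 5.0×10⁻¹⁸  ⇒  s^4 = 1.9×10⁻¹⁹
Taking the 4th root, s = 2.1×10⁻⁵ M.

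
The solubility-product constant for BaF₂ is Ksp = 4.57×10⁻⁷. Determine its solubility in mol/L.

4.85×10⁻³ M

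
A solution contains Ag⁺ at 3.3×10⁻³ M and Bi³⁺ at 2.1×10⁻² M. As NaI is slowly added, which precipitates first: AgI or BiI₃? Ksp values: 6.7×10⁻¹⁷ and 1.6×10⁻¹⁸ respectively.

The threshold for precipitation is Q = Ksp.
For AgI: [I⁻] = (Ksp/[Ag⁺]) = 2.0×10⁻¹⁴ M
For BiI₃: [I⁻] = (Ksp/[Bi³⁺])^(1/3) = 4.2×10⁻⁶ M
AgI requires the lower [I⁻], so it precipitates first.

AgI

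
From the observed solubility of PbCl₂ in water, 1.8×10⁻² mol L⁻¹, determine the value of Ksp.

PbCl₂(s) ⇌ Pb²⁺(aq) + 2 Cl⁻(aq)
If s mol/L of PbCl₂ dissolves, [Pb²⁺] = s and [Cl⁻] = 2s.
Ksp = [Pb²⁺][Cl⁻]^2 = s · (2s)^2 = 4s^3
Ksp = 4 × (1.8×10⁻²)^3 = 2.3×10⁻⁵

Ksp = 2.3×10⁻⁵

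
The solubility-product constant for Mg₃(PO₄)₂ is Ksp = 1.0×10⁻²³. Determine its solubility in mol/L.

Mg₃(PO₄)₂(s) ⇌ 3 Mg²⁺(aq) + 2 PO₄³⁻(aq)
With molar solubility s: [Mg²⁺] = 3s, [PO₄³⁻] = 2s.
Ksp = [Mg²⁺]^3[PO₄³⁻]^2 = (3s)^3 · (2s)^2 = 108s^5
108s^5 = 1.0×10⁻²³  ⇒  s^5 = 9.3×10⁻²⁶
Taking the 5th root, s = 9.8×10⁻⁶ M.

9.8×10⁻⁶ M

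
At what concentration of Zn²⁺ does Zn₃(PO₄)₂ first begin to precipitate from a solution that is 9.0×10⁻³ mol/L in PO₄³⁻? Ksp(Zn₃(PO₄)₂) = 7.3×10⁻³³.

Precipitation of each salt begins when its ion product equals Ksp.
Zn₃(PO₄)₂(s) ⇌ 3 Zn²⁺(aq) + 2 PO₄³⁻(aq)
Ksp = [Zn²⁺]^3[PO₄³⁻]^2 = [Zn²⁺]^3(9.0×10⁻³)^2
[Zn²⁺]^3 = 7.3×10⁻³³ / (9.0×10⁻³)^2 = 9.0×10⁻²⁹
[Zn²⁺] = 4.5×10⁻¹⁰ mol/L

4.5×10⁻¹⁰ M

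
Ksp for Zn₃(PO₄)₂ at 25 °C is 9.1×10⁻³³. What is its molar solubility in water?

Zn₃(PO₄)₂(s) ⇌ 3 Zn²⁺(aq) + 2 PO₄³⁻(aq)
For each mole of Zn₃(PO₄)₂ that dissolves per liter, [Zn²⁺] = 3s and [PO₄³⁻] = 2s; let s denote this solubility.
Ksp = [Zn²⁺]^3[PO₄³⁻]^2 = (3s)^3 · (2s)^2 = 108s^5
108s^5 = 9.1×10⁻³³  ⇒  s^5 = 8.4×10⁻³⁵
s = 1.5×10⁻⁷ mol L⁻¹

1.5×10⁻⁷ M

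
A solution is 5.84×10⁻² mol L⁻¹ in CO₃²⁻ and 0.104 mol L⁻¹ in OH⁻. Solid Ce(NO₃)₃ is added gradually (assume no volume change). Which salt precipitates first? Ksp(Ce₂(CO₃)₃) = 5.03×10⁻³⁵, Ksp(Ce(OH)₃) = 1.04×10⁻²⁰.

Precipitation begins when Q = Ksp.
For Ce₂(CO₃)₃: [Ce³⁺] = (Ksp/[CO₃²⁻]^3)^(1/2) = 5.03×10⁻¹⁶ mol L⁻¹
For Ce(OH)₃: [Ce³⁺] = (Ksp/[OH⁻]^3) = 9.25×10⁻¹⁸ mol L⁻¹
The smaller threshold [Ce³⁺] is reached first, so Ce(OH)₃ precipitates first.

Ce(OH)₃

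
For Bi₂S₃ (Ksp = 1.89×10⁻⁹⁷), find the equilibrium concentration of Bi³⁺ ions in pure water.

Bi₂S₃(s) ⇌ 2 Bi³⁺(aq) + 3 S²⁻(aq)
Let s be the molar solubility. Then [Bi³⁺] = 2s and [S²⁻] = 3s.
Ksp = [Bi³⁺]^2[S²⁻]^3 = (2s)^2 · (3s)^3 = 108s^5 = 1.89×10⁻⁹⁷
s = 1.77×10⁻²⁰ mol L⁻¹
[Bi³⁺] = 2s = 3.55×10⁻²⁰ mol L⁻¹

3.55×10⁻²⁰ M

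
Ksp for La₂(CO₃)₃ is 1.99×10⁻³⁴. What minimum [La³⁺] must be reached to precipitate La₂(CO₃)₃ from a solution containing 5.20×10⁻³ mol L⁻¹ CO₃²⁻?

3.76×10⁻¹⁴ M

Each salt precipitates once Q = Ksp for that salt.
La₂(CO₃)₃(s) ⇌ 2 La³⁺(aq) + 3 CO₃²⁻(aq)
Ksp = [La³⁺]^2[CO₃²⁻]^3 = [La³⁺]^2(5.20×10⁻³)^3
[La³⁺]^2 = 1.99×10⁻³⁴ / (5.20×10⁻³)^3 = 1.42×10⁻²⁷
[La³⁺] = 3.76×10⁻¹⁴ mol L⁻¹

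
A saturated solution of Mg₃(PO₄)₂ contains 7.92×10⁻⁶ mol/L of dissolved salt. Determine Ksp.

Ksp = 3.37×10⁻²⁴

Mg₃(PO₄)₂(s) ⇌ 3 Mg²⁺(aq) + 2 PO₄³⁻(aq)
Let s be the molar solubility. Then [Mg²⁺] = 3s and [PO₄³⁻] = 2s.
Ksp = [Mg²⁺]^3[PO₄³⁻]^2 = (3s)^3 · (2s)^2 = 108s^5
Ksp = 108 × (7.92×10⁻⁶)^5 = 3.37×10⁻²⁴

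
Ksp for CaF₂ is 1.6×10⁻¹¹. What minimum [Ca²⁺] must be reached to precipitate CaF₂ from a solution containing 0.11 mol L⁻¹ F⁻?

The threshold for precipitation is Q = Ksp.
CaF₂(s) ⇌ Ca²⁺(aq) + 2 F⁻(aq)
Ksp = [Ca²⁺][F⁻]^2 = [Ca²⁺](0.11)^2
[Ca²⁺] = 1.6×10⁻¹¹ / (0.11)^2 = 1.3×10⁻⁹
[Ca²⁺] = 1.3×10⁻⁹ mol L⁻¹

1.3×10⁻⁹ M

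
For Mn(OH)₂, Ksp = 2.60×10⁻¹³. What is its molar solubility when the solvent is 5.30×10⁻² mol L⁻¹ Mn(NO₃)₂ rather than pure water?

1.11×10⁻⁶ M

Mn(OH)₂(s) ⇌ Mn²⁺(aq) + 2 OH⁻(aq)
Let s be the solubility of Mn(OH)₂ here. The common ion gives [Mn²⁺] ≈ 5.30×10⁻² mol L⁻¹, and [OH⁻] = 2s.
Ksp = [Mn²⁺][OH⁻]^2 = (5.30×10⁻²)(2s)^2
(2s)^2 = 2.60×10⁻¹³ / (5.30×10⁻²) = 4.91×10⁻¹²
s = 1.11×10⁻⁶ mol L⁻¹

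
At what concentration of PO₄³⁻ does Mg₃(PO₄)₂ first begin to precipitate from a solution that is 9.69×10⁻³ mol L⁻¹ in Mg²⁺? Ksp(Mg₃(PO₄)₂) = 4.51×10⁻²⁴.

The threshold for precipitation is Q = Ksp.
Mg₃(PO₄)₂(s) ⇌ 3 Mg²⁺(aq) + 2 PO₄³⁻(aq)
Ksp = [Mg²⁺]^3[PO₄³⁻]^2 = [PO₄³⁻]^2(9.69×10⁻³)^3
[PO₄³⁻]^2 = 4.51×10⁻²⁴ / (9.69×10⁻³)^3 = 4.96×10⁻¹⁸
[PO₄³⁻] = 2.23×10⁻⁹ mol L⁻¹

2.23×10⁻⁹ M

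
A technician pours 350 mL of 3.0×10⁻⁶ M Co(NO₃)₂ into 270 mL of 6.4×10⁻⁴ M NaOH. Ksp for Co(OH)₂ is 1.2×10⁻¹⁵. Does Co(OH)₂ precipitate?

After mixing, V = 350 mL + 270 mL = 620 mL.
[Co²⁺] = (3.0×10⁻⁶)(350)/620 = 1.7×10⁻⁶ M
[OH⁻] = (6.4×10⁻⁴)(270)/620 = 2.8×10⁻⁴ M
Q = [Co²⁺][OH⁻]^2 = 1.3×10⁻¹³
Q = 1.3×10⁻¹³ > Ksp = 1.2×10⁻¹⁵, so the solution is supersaturated and Co(OH)₂ precipitates.

Yes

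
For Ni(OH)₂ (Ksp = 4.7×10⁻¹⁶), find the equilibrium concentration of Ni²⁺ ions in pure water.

Ni(OH)₂(s) ⇌ Ni²⁺(aq) + 2 OH⁻(aq)
With molar solubility s: [Ni²⁺] = s, [OH⁻] = 2s.
Ksp = [Ni²⁺][OH⁻]^2 = s · (2s)^2 = 4s^3 = 4.7×10⁻¹⁶
s = 4.9×10⁻⁶ M
[Ni²⁺] = s = 4.9×10⁻⁶ M

4.9×10⁻⁶ M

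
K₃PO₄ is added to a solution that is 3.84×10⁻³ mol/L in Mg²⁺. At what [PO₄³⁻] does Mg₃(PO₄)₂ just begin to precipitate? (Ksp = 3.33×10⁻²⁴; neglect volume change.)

Each salt precipitates once Q = Ksp for that salt.
Mg₃(PO₄)₂(s) ⇌ 3 Mg²⁺(aq) + 2 PO₄³⁻(aq)
Ksp = [Mg²⁺]^3[PO₄³⁻]^2 = [PO₄³⁻]^2(3.84×10⁻³)^3
[PO₄³⁻]^2 = 3.33×10⁻²⁴ / (3.84×10⁻³)^3 = 5.88×10⁻¹⁷
[PO₄³⁻] = 7.67×10⁻⁹ mol/L

7.67×10⁻⁹ M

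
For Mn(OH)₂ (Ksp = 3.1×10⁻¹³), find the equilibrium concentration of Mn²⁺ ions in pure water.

Mn(OH)₂(s) ⇌ Mn²⁺(aq) + 2 OH⁻(aq)
If s mol/L of Mn(OH)₂ dissolves, [Mn²⁺] = s and [OH⁻] = 2s.
Ksp = [Mn²⁺][OH⁻]^2 = s · (2s)^2 = 4s^3 = 3.1×10⁻¹³
s = 4.3×10⁻⁵ M
[Mn²⁺] = s = 4.3×10⁻⁵ M

4.3×10⁻⁵ M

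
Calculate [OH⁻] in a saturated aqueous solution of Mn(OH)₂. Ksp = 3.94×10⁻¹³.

9.24×10⁻⁵ M

Mn(OH)₂(s) ⇌ Mn²⁺(aq) + 2 OH⁻(aq)
If s mol/L of Mn(OH)₂ dissolves, [Mn²⁺] = s and [OH⁻] = 2s.
Ksp = [Mn²⁺][OH⁻]^2 = s · (2s)^2 = 4s^3 = 3.94×10⁻¹³
s = 4.62×10⁻⁵ M
[OH⁻] = 2s = 9.24×10⁻⁵ M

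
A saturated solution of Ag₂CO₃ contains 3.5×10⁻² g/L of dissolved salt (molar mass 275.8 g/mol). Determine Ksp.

Ksp = 8.2×10⁻¹²

Molar solubility s = (3.5×10⁻² g/L) / (275.8 g/mol) = 1.269×10⁻⁴ mol/L
Ag₂CO₃(s) ⇌ 2 Ag⁺(aq) + CO₃²⁻(aq)
Let s be the molar solubility. Then [Ag⁺] = 2s and [CO₃²⁻] = s.
Ksp = [Ag⁺]^2[CO₃²⁻] = (2s)^2 · s = 4s^3
Ksp = 4 × (1.269×10⁻⁴)^3 = 8.2×10⁻¹²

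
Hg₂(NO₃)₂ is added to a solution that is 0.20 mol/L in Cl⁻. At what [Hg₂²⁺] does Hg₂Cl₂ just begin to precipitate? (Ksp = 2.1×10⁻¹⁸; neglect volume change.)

5.3×10⁻¹⁷ M

Precipitation begins when Q = Ksp.
Hg₂Cl₂(s) ⇌ Hg₂²⁺(aq) + 2 Cl⁻(aq)
Ksp = [Hg₂²⁺][Cl⁻]^2 = [Hg₂²⁺](0.20)^2
[Hg₂²⁺] = 2.1×10⁻¹⁸ / (0.20)^2 = 5.3×10⁻¹⁷
[Hg₂²⁺] = 5.3×10⁻¹⁷ mol/L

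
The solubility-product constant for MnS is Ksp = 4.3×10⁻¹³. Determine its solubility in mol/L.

6.6×10⁻⁷ M

MnS(s) ⇌ Mn²⁺(aq) + S²⁻(aq)
If s mol/L of MnS dissolves, [Mn²⁺] = s and [S²⁻] = s.
Ksp = [Mn²⁺][S²⁻] = s · s = s^2
s^2 = 4.3×10⁻¹³
Taking the 2nd root, s = 6.6×10⁻⁷ M.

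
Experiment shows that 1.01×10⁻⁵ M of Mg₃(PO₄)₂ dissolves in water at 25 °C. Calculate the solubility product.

Ksp = 1.14×10⁻²³

Mg₃(PO₄)₂(s) ⇌ 3 Mg²⁺(aq) + 2 PO₄³⁻(aq)
For each mole of Mg₃(PO₄)₂ that dissolves per liter, [Mg²⁺] = 3s and [PO₄³⁻] = 2s; let s denote this solubility.
Ksp = [Mg²⁺]^3[PO₄³⁻]^2 = (3s)^3 · (2s)^2 = 108s^5
Ksp = 108 × (1.01×10⁻⁵)^5 = 1.14×10⁻²³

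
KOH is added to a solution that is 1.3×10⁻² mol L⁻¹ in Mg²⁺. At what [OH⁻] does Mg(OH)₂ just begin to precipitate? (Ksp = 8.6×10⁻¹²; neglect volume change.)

A salt starts to precipitate once the ion product Q reaches its Ksp.
Mg(OH)₂(s) ⇌ Mg²⁺(aq) + 2 OH⁻(aq)
Ksp = [Mg²⁺][OH⁻]^2 = [OH⁻]^2(1.3×10⁻²)
[OH⁻]^2 = 8.6×10⁻¹² / (1.3×10⁻²) = 6.6×10⁻¹⁰
[OH⁻] = 2.6×10⁻⁵ mol L⁻¹

2.6×10⁻⁵ M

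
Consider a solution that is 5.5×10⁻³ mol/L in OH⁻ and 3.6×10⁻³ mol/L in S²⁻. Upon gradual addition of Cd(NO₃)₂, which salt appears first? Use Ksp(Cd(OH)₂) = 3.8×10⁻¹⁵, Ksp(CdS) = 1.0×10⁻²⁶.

Precipitation begins when Q = Ksp.
For Cd(OH)₂: [Cd²⁺] = (Ksp/[OH⁻]^2) = 1.3×10⁻¹⁰ mol/L
For CdS: [Cd²⁺] = (Ksp/[S²⁻]) = 2.8×10⁻²⁴ mol/L
CdS requires the lower [Cd²⁺], so it precipitates first.

CdS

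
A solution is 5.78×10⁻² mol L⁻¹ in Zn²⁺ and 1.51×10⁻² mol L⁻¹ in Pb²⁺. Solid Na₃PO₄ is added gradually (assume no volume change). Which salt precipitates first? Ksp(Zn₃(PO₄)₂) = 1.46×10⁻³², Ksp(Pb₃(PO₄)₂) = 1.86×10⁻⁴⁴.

Pb₃(PO₄)₂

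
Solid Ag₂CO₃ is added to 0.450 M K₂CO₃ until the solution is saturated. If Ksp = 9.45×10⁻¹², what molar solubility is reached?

2.29×10⁻⁶ M

Ag₂CO₃(s) ⇌ 2 Ag⁺(aq) + CO₃²⁻(aq)
With CO₃²⁻ already at 0.450 M and s small, take [CO₃²⁻] ≈ 0.450 M and [Ag⁺] = 2s.
Ksp = [Ag⁺]^2[CO₃²⁻] = (2s)^2(0.450)
(2s)^2 = 9.45×10⁻¹² / (0.450) = 2.10×10⁻¹¹
s = 2.29×10⁻⁶ M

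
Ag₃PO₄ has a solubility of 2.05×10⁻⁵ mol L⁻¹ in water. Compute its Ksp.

Ag₃PO₄(s) ⇌ 3 Ag⁺(aq) + PO₄³⁻(aq)
Call the molar solubility s, so that [Ag⁺] = 3s and [PO₄³⁻] = s.
Ksp = [Ag⁺]^3[PO₄³⁻] = (3s)^3 · s = 27s^4
Ksp = 27 × (2.05×10⁻⁵)^4 = 4.77×10⁻¹⁸

Ksp = 4.77×10⁻¹⁸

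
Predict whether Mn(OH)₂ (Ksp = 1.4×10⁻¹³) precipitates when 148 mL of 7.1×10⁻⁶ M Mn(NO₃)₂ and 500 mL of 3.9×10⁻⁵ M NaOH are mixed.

No

After mixing, V = 148 mL + 500 mL = 648 mL.
[Mn²⁺] = (7.1×10⁻⁶)(148)/648 = 1.6×10⁻⁶ M
[OH⁻] = (3.9×10⁻⁵)(500)/648 = 3.0×10⁻⁵ M
Q = [Mn²⁺][OH⁻]^2 = 1.5×10⁻¹⁵
Q = 1.5×10⁻¹⁵ < Ksp = 1.4×10⁻¹³, so the solution is unsaturated and no precipitate forms.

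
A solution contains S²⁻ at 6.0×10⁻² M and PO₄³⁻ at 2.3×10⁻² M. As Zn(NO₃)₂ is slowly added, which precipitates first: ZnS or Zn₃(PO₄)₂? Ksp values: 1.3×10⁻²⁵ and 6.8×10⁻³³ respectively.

ZnS

A salt starts to precipitate once the ion product Q reaches its Ksp.
For ZnS: [Zn²⁺] = (Ksp/[S²⁻]) = 2.2×10⁻²⁴ M
For Zn₃(PO₄)₂: [Zn²⁺] = (Ksp/[PO₄³⁻]^2)^(1/3) = 2.3×10⁻¹⁰ M
The smaller threshold [Zn²⁺] is reached first, so ZnS precipitates first.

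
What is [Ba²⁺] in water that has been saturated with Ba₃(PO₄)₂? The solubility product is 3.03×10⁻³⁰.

Ba₃(PO₄)₂(s) ⇌ 3 Ba²⁺(aq) + 2 PO₄³⁻(aq)
If s mol/L of Ba₃(PO₄)₂ dissolves, [Ba²⁺] = 3s and [PO₄³⁻] = 2s.
Ksp = [Ba²⁺]^3[PO₄³⁻]^2 = (3s)^3 · (2s)^2 = 108s^5 = 3.03×10⁻³⁰
s = 4.89×10⁻⁷ mol/L
[Ba²⁺] = 3s = 1.47×10⁻⁶ mol/L

1.47×10⁻⁶ M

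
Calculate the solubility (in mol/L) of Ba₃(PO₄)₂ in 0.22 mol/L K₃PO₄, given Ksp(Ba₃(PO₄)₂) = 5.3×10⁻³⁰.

Ba₃(PO₄)₂(s) ⇌ 3 Ba²⁺(aq) + 2 PO₄³⁻(aq)
Let s be the solubility of Ba₃(PO₄)₂ here. The common ion gives [PO₄³⁻] ≈ 0.22 mol/L, and [Ba²⁺] = 3s.
Ksp = [Ba²⁺]^3[PO₄³⁻]^2 = (3s)^3(0.22)^2
(3s)^3 = 5.3×10⁻³⁰ / (0.22)^2 = 1.1×10⁻²⁸
s = 1.6×10⁻¹⁰ mol/L

1.6×10⁻¹⁰ M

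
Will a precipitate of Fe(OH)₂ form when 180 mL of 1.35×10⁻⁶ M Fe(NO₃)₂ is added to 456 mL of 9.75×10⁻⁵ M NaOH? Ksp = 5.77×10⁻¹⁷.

Yes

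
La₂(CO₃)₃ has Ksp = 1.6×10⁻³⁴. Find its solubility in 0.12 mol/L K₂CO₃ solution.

La₂(CO₃)₃(s) ⇌ 2 La³⁺(aq) + 3 CO₃²⁻(aq)
The solution already contains CO₃²⁻ at 0.12 mol/L. Let s be the molar solubility of La₂(CO₃)₃.
[CO₃²⁻] ≈ 0.12 mol/L (common ion dominates); [La³⁺] = 2s.
Ksp = [La³⁺]^2[CO₃²⁻]^3 = (2s)^2(0.12)^3
(2s)^2 = 1.6×10⁻³⁴ / (0.12)^3 = 9.3×10⁻³²
s = 1.5×10⁻¹⁶ mol/L

1.5×10⁻¹⁶ M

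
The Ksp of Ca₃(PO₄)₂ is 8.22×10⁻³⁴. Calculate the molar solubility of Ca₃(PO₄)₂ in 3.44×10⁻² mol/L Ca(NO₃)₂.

2.25×10⁻¹⁵ M

Ca₃(PO₄)₂(s) ⇌ 3 Ca²⁺(aq) + 2 PO₄³⁻(aq)
The solution already contains Ca²⁺ at 3.44×10⁻² mol/L. Let s be the molar solubility of Ca₃(PO₄)₂.
[Ca²⁺] ≈ 3.44×10⁻² mol/L (common ion dominates); [PO₄³⁻] = 2s.
Ksp = [Ca²⁺]^3[PO₄³⁻]^2 = (3.44×10⁻²)^3(2s)^2
(2s)^2 = 8.22×10⁻³⁴ / (3.44×10⁻²)^3 = 2.02×10⁻²⁹
s = 2.25×10⁻¹⁵ mol/L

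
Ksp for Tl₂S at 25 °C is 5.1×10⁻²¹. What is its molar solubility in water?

1.1×10⁻⁷ M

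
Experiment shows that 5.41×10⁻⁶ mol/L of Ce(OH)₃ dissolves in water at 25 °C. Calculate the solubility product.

Ce(OH)₃(s) ⇌ Ce³⁺(aq) + 3 OH⁻(aq)
Call the molar solubility s, so that [Ce³⁺] = s and [OH⁻] = 3s.
Ksp = [Ce³⁺][OH⁻]^3 = s · (3s)^3 = 27s^4
Ksp = 27 × (5.41×10⁻⁶)^4 = 2.31×10⁻²⁰

Ksp = 2.31×10⁻²⁰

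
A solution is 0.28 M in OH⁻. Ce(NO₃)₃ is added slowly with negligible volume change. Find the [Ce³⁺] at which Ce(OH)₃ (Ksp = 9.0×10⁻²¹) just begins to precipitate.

Each salt precipitates once Q = Ksp for that salt.
Ce(OH)₃(s) ⇌ Ce³⁺(aq) + 3 OH⁻(aq)
Ksp = [Ce³⁺][OH⁻]^3 = [Ce³⁺](0.28)^3
[Ce³⁺] = 9.0×10⁻²¹ / (0.28)^3 = 4.1×10⁻¹⁹
[Ce³⁺] = 4.1×10⁻¹⁹ M

4.1×10⁻¹⁹ M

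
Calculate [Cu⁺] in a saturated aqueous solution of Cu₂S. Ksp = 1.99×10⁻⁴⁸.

Cu₂S(s) ⇌ 2 Cu⁺(aq) + S²⁻(aq)
For each mole of Cu₂S that dissolves per liter, [Cu⁺] = 2s and [S²⁻] = s; let s denote this solubility.
Ksp = [Cu⁺]^2[S²⁻] = (2s)^2 · s = 4s^3 = 1.99×10⁻⁴⁸
s = 7.92×10⁻¹⁷ mol L⁻¹
[Cu⁺] = 2s = 1.58×10⁻¹⁶ mol L⁻¹

1.58×10⁻¹⁶ M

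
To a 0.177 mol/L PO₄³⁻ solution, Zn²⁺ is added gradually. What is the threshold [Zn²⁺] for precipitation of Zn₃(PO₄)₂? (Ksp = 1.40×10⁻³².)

7.65×10⁻¹¹ M

A salt starts to precipitate once the ion product Q reaches its Ksp.
Zn₃(PO₄)₂(s) ⇌ 3 Zn²⁺(aq) + 2 PO₄³⁻(aq)
Ksp = [Zn²⁺]^3[PO₄³⁻]^2 = [Zn²⁺]^3(0.177)^2
[Zn²⁺]^3 = 1.40×10⁻³² / (0.177)^2 = 4.47×10⁻³¹
[Zn²⁺] = 7.65×10⁻¹¹ mol/L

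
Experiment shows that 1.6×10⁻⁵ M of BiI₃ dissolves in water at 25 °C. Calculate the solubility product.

Ksp = 1.8×10⁻¹⁸

BiI₃(s) ⇌ Bi³⁺(aq) + 3 I⁻(aq)
If s mol/L of BiI₃ dissolves, [Bi³⁺] = s and [I⁻] = 3s.
Ksp = [Bi³⁺][I⁻]^3 = s · (3s)^3 = 27s^4
Ksp = 27 × (1.6×10⁻⁵)^4 = 1.8×10⁻¹⁸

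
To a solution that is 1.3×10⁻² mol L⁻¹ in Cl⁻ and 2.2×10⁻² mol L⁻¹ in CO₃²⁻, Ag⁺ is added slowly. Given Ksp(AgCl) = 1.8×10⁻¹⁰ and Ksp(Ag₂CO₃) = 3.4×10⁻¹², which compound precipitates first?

AgCl

A salt starts to precipitate once the ion product Q reaches its Ksp.
For AgCl: [Ag⁺] = (Ksp/[Cl⁻]) = 1.4×10⁻⁸ mol L⁻¹
For Ag₂CO₃: [Ag⁺] = (Ksp/[CO₃²⁻])^(1/2) = 1.2×10⁻⁵ mol L⁻¹
Since AgCl needs less Ag⁺ to reach saturation, it precipitates first.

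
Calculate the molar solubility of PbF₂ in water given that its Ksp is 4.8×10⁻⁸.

2.3×10⁻³ M

PbF₂(s) ⇌ Pb²⁺(aq) + 2 F⁻(aq)
Call the molar solubility s, so that [Pb²⁺] = s and [F⁻] = 2s.
Ksp = [Pb²⁺][F⁻]^2 = s · (2s)^2 = 4s^3
4s^3 = 4.8×10⁻⁸  ⇒  s^3 = 1.2×10⁻⁸
Taking the 3rd root, s = 2.3×10⁻³ mol L⁻¹.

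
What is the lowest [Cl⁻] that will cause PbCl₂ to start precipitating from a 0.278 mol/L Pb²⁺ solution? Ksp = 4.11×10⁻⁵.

Precipitation begins when Q = Ksp.
PbCl₂(s) ⇌ Pb²⁺(aq) + 2 Cl⁻(aq)
Ksp = [Pb²⁺][Cl⁻]^2 = [Cl⁻]^2(0.278)
[Cl⁻]^2 = 4.11×10⁻⁵ / (0.278) = 1.48×10⁻⁴
[Cl⁻] = 1.22×10⁻² mol/L

1.22×10⁻² M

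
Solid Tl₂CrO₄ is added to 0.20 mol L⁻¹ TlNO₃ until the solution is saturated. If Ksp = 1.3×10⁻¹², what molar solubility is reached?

Tl₂CrO₄(s) ⇌ 2 Tl⁺(aq) + CrO₄²⁻(aq)
With Tl⁺ already at 0.20 mol L⁻¹ and s small, take [Tl⁺] ≈ 0.20 mol L⁻¹ and [CrO₄²⁻] = s.
Ksp = [Tl⁺]^2[CrO₄²⁻] = (0.20)^2s
s = 1.3×10⁻¹² / (0.20)^2 = 3.3×10⁻¹¹
s = 3.3×10⁻¹¹ mol L⁻¹

3.3×10⁻¹¹ M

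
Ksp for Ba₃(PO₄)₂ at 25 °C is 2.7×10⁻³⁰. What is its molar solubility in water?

Ba₃(PO₄)₂(s) ⇌ 3 Ba²⁺(aq) + 2 PO₄³⁻(aq)
Call the molar solubility s, so that [Ba²⁺] = 3s and [PO₄³⁻] = 2s.
Ksp = [Ba²⁺]^3[PO₄³⁻]^2 = (3s)^3 · (2s)^2 = 108s^5
108s^5 = 2.7×10⁻³⁰  ⇒  s^5 = 2.5×10⁻³²
s = (2.5×10⁻³²)^(1/5) = 4.8×10⁻⁷ mol L⁻¹

4.8×10⁻⁷ M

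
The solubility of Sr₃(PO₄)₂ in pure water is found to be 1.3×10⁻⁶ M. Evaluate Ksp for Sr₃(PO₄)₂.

Ksp = 4.0×10⁻²⁸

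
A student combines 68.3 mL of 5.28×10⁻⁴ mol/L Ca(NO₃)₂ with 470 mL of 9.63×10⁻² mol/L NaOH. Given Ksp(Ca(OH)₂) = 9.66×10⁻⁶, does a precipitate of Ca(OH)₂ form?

No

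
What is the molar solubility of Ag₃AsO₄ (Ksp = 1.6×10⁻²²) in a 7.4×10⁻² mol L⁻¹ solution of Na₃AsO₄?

4.3×10⁻⁸ M

Ag₃AsO₄(s) ⇌ 3 Ag⁺(aq) + AsO₄³⁻(aq)
The solution already contains AsO₄³⁻ at 7.4×10⁻² mol L⁻¹. Let s be the molar solubility of Ag₃AsO₄.
[AsO₄³⁻] ≈ 7.4×10⁻² mol L⁻¹ (common ion dominates); [Ag⁺] = 3s.
Ksp = [Ag⁺]^3[AsO₄³⁻] = (3s)^3(7.4×10⁻²)
(3s)^3 = 1.6×10⁻²² / (7.4×10⁻²) = 2.2×10⁻²¹
s = 4.3×10⁻⁸ mol L⁻¹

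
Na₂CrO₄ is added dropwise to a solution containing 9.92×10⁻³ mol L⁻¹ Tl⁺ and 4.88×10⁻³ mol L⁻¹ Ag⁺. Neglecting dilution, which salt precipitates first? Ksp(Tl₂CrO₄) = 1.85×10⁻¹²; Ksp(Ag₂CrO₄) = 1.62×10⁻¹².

Precipitation of each salt begins when its ion product equals Ksp.
For Tl₂CrO₄: [CrO₄²⁻] = (Ksp/[Tl⁺]^2) = 1.88×10⁻⁸ mol L⁻¹
For Ag₂CrO₄: [CrO₄²⁻] = (Ksp/[Ag⁺]^2) = 6.80×10⁻⁸ mol L⁻¹
Tl₂CrO₄ requires the lower [CrO₄²⁻], so it precipitates first.

Tl₂CrO₄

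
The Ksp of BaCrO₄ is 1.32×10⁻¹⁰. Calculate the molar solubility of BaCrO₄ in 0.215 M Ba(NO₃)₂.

BaCrO₄(s) ⇌ Ba²⁺(aq) + CrO₄²⁻(aq)
Ba²⁺ is already present at 0.215 M. If s mol/L of BaCrO₄ dissolves, [CrO₄²⁻] = s while [Ba²⁺] ≈ 0.215 M.
Ksp = [Ba²⁺][CrO₄²⁻] = (0.215)s
s = 1.32×10⁻¹⁰ / (0.215) = 6.14×10⁻¹⁰
s = 6.14×10⁻¹⁰ M

6.14×10⁻¹⁰ M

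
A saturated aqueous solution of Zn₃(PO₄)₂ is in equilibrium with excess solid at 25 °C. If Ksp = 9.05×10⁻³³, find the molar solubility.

1.53×10⁻⁷ M

Zn₃(PO₄)₂(s) ⇌ 3 Zn²⁺(aq) + 2 PO₄³⁻(aq)
Let s be the molar solubility. Then [Zn²⁺] = 3s and [PO₄³⁻] = 2s.
Ksp = [Zn²⁺]^3[PO₄³⁻]^2 = (3s)^3 · (2s)^2 = 108s^5
108s^5 = 9.05×10⁻³³  ⇒  s^5 = 8.38×10⁻³⁵
s = 1.53×10⁻⁷ M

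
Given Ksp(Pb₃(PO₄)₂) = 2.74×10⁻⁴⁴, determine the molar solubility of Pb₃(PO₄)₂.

7.60×10⁻¹⁰ M

Pb₃(PO₄)₂(s) ⇌ 3 Pb²⁺(aq) + 2 PO₄³⁻(aq)
With molar solubility s: [Pb²⁺] = 3s, [PO₄³⁻] = 2s.
Ksp = [Pb²⁺]^3[PO₄³⁻]^2 = (3s)^3 · (2s)^2 = 108s^5
108s^5 = 2.74×10⁻⁴⁴  ⇒  s^5 = 2.54×10⁻⁴⁶
s = (2.54×10⁻⁴⁶)^(1/5) = 7.60×10⁻¹⁰ mol L⁻¹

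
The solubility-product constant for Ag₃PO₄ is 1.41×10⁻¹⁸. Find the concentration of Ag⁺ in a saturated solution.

4.54×10⁻⁵ M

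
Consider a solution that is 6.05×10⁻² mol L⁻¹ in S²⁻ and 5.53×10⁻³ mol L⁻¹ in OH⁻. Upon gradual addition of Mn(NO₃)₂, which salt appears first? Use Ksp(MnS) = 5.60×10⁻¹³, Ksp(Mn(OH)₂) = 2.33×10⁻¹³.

Precipitation of each salt begins when its ion product equals Ksp.
For MnS: [Mn²⁺] = (Ksp/[S²⁻]) = 9.26×10⁻¹² mol L⁻¹
For Mn(OH)₂: [Mn²⁺] = (Ksp/[OH⁻]^2) = 7.62×10⁻⁹ mol L⁻¹
Since MnS needs less Mn²⁺ to reach saturation, it precipitates first.

MnS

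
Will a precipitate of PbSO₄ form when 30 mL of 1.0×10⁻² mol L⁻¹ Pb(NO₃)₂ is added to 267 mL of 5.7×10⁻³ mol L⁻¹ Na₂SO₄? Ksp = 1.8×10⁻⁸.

The combined volume is 297 mL.
[Pb²⁺] = (1.0×10⁻²)(30)/297 = 1.0×10⁻³ mol L⁻¹
[SO₄²⁻] = (5.7×10⁻³)(267)/297 = 5.1×10⁻³ mol L⁻¹
Q = [Pb²⁺][SO₄²⁻] = 5.2×10⁻⁶
Because Q > Ksp (5.2×10⁻⁶ vs 1.8×10⁻⁸), a precipitate of PbSO₄ forms.

Yes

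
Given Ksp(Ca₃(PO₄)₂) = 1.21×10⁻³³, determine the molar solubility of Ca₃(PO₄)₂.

Ca₃(PO₄)₂(s) ⇌ 3 Ca²⁺(aq) + 2 PO₄³⁻(aq)
If s mol/L of Ca₃(PO₄)₂ dissolves, [Ca²⁺] = 3s and [PO₄³⁻] = 2s.
Ksp = [Ca²⁺]^3[PO₄³⁻]^2 = (3s)^3 · (2s)^2 = 108s^5
108s^5 = 1.21×10⁻³³  ⇒  s^5 = 1.12×10⁻³⁵
s = 1.02×10⁻⁷ M

1.02×10⁻⁷ M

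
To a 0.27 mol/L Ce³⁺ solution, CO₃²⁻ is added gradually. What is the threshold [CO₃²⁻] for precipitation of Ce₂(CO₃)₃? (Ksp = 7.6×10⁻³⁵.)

1.0×10⁻¹¹ M

The threshold for precipitation is Q = Ksp.
Ce₂(CO₃)₃(s) ⇌ 2 Ce³⁺(aq) + 3 CO₃²⁻(aq)
Ksp = [Ce³⁺]^2[CO₃²⁻]^3 = [CO₃²⁻]^3(0.27)^2
[CO₃²⁻]^3 = 7.6×10⁻³⁵ / (0.27)^2 = 1.0×10⁻³³
[CO₃²⁻] = 1.0×10⁻¹¹ mol/L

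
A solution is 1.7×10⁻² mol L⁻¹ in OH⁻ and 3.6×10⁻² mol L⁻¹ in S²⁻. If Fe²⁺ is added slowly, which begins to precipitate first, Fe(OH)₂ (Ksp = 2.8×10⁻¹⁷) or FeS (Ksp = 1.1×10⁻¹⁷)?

Each salt precipitates once Q = Ksp for that salt.
For Fe(OH)₂: [Fe²⁺] = (Ksp/[OH⁻]^2) = 9.7×10⁻¹⁴ mol L⁻¹
For FeS: [Fe²⁺] = (Ksp/[S²⁻]) = 3.1×10⁻¹⁶ mol L⁻¹
The smaller threshold [Fe²⁺] is reached first, so FeS precipitates first.

FeS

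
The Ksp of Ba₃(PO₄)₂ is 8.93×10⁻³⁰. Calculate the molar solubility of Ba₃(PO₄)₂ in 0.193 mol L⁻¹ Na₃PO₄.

2.07×10⁻¹⁰ M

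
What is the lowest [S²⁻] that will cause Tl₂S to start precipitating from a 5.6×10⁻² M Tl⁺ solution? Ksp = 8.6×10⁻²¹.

2.7×10⁻¹⁸ M

Precipitation of each salt begins when its ion product equals Ksp.
Tl₂S(s) ⇌ 2 Tl⁺(aq) + S²⁻(aq)
Ksp = [Tl⁺]^2[S²⁻] = [S²⁻](5.6×10⁻²)^2
[S²⁻] = 8.6×10⁻²¹ / (5.6×10⁻²)^2 = 2.7×10⁻¹⁸
[S²⁻] = 2.7×10⁻¹⁸ M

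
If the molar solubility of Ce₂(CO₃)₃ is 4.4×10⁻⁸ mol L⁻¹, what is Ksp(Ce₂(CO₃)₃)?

Ksp = 1.8×10⁻³⁵

Ce₂(CO₃)₃(s) ⇌ 2 Ce³⁺(aq) + 3 CO₃²⁻(aq)
With molar solubility s: [Ce³⁺] = 2s, [CO₃²⁻] = 3s.
Ksp = [Ce³⁺]^2[CO₃²⁻]^3 = (2s)^2 · (3s)^3 = 108s^5
Ksp = 108 × (4.4×10⁻⁸)^5 = 1.8×10⁻³⁵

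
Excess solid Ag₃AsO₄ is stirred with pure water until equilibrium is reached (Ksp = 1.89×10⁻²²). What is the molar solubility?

Ag₃AsO₄(s) ⇌ 3 Ag⁺(aq) + AsO₄³⁻(aq)
Call the molar solubility s, so that [Ag⁺] = 3s and [AsO₄³⁻] = s.
Ksp = [Ag⁺]^3[AsO₄³⁻] = (3s)^3 · s = 27s^4
27s^4 = 1.89×10⁻²²  ⇒  s^4 = 7.00×10⁻²⁴
Taking the 4th root, s = 1.63×10⁻⁶ M.

1.63×10⁻⁶ M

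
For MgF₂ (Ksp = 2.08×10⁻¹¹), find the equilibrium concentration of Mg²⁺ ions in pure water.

1.73×10⁻⁴ M

MgF₂(s) ⇌ Mg²⁺(aq) + 2 F⁻(aq)
For each mole of MgF₂ that dissolves per liter, [Mg²⁺] = s and [F⁻] = 2s; let s denote this solubility.
Ksp = [Mg²⁺][F⁻]^2 = s · (2s)^2 = 4s^3 = 2.08×10⁻¹¹
s = 1.73×10⁻⁴ M
[Mg²⁺] = s = 1.73×10⁻⁴ M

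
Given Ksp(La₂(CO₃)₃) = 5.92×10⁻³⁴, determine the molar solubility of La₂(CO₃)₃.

8.87×10⁻⁸ M

La₂(CO₃)₃(s) ⇌ 2 La³⁺(aq) + 3 CO₃²⁻(aq)
With molar solubility s: [La³⁺] = 2s, [CO₃²⁻] = 3s.
Ksp = [La³⁺]^2[CO₃²⁻]^3 = (2s)^2 · (3s)^3 = 108s^5
108s^5 = 5.92×10⁻³⁴  ⇒  s^5 = 5.48×10⁻³⁶
Taking the 5th root, s = 8.87×10⁻⁸ mol/L.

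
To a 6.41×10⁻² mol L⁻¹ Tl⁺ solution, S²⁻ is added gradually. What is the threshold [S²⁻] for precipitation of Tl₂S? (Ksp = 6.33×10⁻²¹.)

1.54×10⁻¹⁸ M

The threshold for precipitation is Q = Ksp.
Tl₂S(s) ⇌ 2 Tl⁺(aq) + S²⁻(aq)
Ksp = [Tl⁺]^2[S²⁻] = [S²⁻](6.41×10⁻²)^2
[S²⁻] = 6.33×10⁻²¹ / (6.41×10⁻²)^2 = 1.54×10⁻¹⁸
[S²⁻] = 1.54×10⁻¹⁸ mol L⁻¹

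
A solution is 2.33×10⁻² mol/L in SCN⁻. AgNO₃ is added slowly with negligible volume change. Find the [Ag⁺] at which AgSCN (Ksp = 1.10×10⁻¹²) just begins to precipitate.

A salt starts to precipitate once the ion product Q reaches its Ksp.
AgSCN(s) ⇌ Ag⁺(aq) + SCN⁻(aq)
Ksp = [Ag⁺][SCN⁻] = [Ag⁺](2.33×10⁻²)
[Ag⁺] = 1.10×10⁻¹² / (2.33×10⁻²) = 4.72×10⁻¹¹
[Ag⁺] = 4.72×10⁻¹¹ mol/L

4.72×10⁻¹¹ M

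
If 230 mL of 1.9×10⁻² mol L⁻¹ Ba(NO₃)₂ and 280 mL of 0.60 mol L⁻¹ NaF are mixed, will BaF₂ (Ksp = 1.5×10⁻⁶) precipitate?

Yes

After mixing, V = 230 mL + 280 mL = 510 mL.
[Ba²⁺] = (1.9×10⁻²)(230)/510 = 8.6×10⁻³ mol L⁻¹
[F⁻] = (0.60)(280)/510 = 0.33 mol L⁻¹
Q = [Ba²⁺][F⁻]^2 = 9.3×10⁻⁴
Because Q > Ksp (9.3×10⁻⁴ vs 1.5×10⁻⁶), a precipitate of BaF₂ forms.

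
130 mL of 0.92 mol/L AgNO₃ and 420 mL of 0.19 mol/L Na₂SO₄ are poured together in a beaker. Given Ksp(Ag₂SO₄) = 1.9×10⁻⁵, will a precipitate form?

Total volume after mixing = 130 + 420 = 550 mL.
[Ag⁺] = (0.92)(130)/550 = 0.22 mol/L
[SO₄²⁻] = (0.19)(420)/550 = 0.15 mol/L
Q = [Ag⁺]^2[SO₄²⁻] = 6.9×10⁻³
Since Q (6.9×10⁻³) exceeds Ksp (1.9×10⁻⁵), Ag₂SO₄ will precipitate.

Yes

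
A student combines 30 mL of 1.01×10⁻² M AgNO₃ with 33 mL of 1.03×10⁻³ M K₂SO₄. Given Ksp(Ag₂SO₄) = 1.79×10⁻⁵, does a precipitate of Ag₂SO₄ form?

No

After mixing, V = 30 mL + 33 mL = 63 mL.
[Ag⁺] = (1.01×10⁻²)(30)/63 = 4.81×10⁻³ M
[SO₄²⁻] = (1.03×10⁻³)(33)/63 = 5.40×10⁻⁴ M
Q = [Ag⁺]^2[SO₄²⁻] = 1.25×10⁻⁸
Q < Ksp (1.25×10⁻⁸ vs 1.79×10⁻⁵); the solution remains unsaturated and no precipitate forms.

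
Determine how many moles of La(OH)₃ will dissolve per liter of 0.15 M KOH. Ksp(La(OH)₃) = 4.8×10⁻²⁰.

La(OH)₃(s) ⇌ La³⁺(aq) + 3 OH⁻(aq)
The solution already contains OH⁻ at 0.15 M. Let s be the molar solubility of La(OH)₃.
[OH⁻] ≈ 0.15 M (common ion dominates); [La³⁺] = s.
Ksp = [La³⁺][OH⁻]^3 = s(0.15)^3
s = 4.8×10⁻²⁰ / (0.15)^3 = 1.4×10⁻¹⁷
s = 1.4×10⁻¹⁷ M

1.4×10⁻¹⁷ M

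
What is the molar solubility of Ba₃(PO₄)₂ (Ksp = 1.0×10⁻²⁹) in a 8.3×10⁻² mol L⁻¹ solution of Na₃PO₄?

3.8×10⁻¹⁰ M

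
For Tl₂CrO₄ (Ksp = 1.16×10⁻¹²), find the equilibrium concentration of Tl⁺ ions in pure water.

Tl₂CrO₄(s) ⇌ 2 Tl⁺(aq) + CrO₄²⁻(aq)
Let s be the molar solubility. Then [Tl⁺] = 2s and [CrO₄²⁻] = s.
Ksp = [Tl⁺]^2[CrO₄²⁻] = (2s)^2 · s = 4s^3 = 1.16×10⁻¹²
s = 6.62×10⁻⁵ M
[Tl⁺] = 2s = 1.32×10⁻⁴ M

1.32×10⁻⁴ M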